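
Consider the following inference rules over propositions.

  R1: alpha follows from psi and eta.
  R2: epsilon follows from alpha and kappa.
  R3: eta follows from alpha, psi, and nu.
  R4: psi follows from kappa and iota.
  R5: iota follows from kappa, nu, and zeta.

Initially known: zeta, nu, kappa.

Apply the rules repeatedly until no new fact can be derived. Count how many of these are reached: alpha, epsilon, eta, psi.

kappa, nu, and zeta hold, so iota follows (R5).
kappa and iota hold, so psi follows (R4).
alpha would need psi and eta (R1), but eta is never established.
epsilon would need alpha and kappa (R2), but alpha is never established.
eta would need alpha, psi, and nu (R3), but alpha is never established.
psi: reached.
Reached: psi — 1 of the 4.

1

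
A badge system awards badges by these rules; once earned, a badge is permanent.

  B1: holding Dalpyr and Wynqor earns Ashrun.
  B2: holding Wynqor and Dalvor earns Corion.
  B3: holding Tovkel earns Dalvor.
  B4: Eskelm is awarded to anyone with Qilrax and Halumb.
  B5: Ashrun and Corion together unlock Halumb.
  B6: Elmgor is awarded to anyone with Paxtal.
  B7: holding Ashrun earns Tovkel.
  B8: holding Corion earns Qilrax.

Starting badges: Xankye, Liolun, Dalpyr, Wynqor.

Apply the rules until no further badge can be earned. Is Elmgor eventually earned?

Elmgor would need Paxtal (B6), but Paxtal is never earned.

No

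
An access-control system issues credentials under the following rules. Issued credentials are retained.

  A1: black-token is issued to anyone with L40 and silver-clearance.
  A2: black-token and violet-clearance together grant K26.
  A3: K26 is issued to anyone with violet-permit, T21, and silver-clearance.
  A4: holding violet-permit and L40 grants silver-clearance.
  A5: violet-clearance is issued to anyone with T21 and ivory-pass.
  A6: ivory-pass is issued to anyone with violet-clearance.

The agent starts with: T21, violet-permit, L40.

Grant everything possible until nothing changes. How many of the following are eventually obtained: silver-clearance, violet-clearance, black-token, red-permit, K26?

Holding violet-permit and L40 grants silver-clearance (A4).
Holding violet-permit, T21, and silver-clearance grants K26 (A3).
Holding L40 and silver-clearance grants black-token (A1).
silver-clearance: reached.
violet-clearance would need T21 and ivory-pass (A5), but ivory-pass is never granted.
black-token: reached.
No rule produces red-permit, and it is not given.
K26: reached.
Reached: silver-clearance, black-token, and K26 — 3 of the 5.

3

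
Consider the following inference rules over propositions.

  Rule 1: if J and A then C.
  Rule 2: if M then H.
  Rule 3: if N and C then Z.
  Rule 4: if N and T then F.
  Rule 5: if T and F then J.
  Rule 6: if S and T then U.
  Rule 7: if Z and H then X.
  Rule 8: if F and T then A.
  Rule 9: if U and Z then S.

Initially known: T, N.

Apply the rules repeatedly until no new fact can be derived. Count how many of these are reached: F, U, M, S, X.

From N and T, Rule 4 gives F.
F: reached.
U would need S and T (Rule 6), but S is never established.
No rule produces M, and it is not given.
S would need U and Z (Rule 9), but U is never established.
X would need Z and H (Rule 7), but H is never established.
Reached: F — 1 of the 5.

1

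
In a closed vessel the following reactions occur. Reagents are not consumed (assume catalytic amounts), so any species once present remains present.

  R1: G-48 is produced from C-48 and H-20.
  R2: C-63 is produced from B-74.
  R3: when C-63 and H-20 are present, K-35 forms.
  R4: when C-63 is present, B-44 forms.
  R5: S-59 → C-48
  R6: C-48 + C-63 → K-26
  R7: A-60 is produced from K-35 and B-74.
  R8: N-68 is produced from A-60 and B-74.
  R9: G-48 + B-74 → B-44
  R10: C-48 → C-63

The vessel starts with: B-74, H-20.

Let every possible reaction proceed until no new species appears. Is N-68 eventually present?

B-74 present → C-63 forms (R2).
C-63 and H-20 present → K-35 forms (R3).
K-35 and B-74 present → A-60 forms (R7).
A-60 and B-74 present → N-68 forms (R8).

Yes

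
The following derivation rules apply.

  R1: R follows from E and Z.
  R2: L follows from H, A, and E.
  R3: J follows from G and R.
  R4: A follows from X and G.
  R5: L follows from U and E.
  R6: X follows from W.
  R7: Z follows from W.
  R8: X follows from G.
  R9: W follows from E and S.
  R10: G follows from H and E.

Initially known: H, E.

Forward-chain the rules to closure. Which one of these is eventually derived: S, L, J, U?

L

From H and E, R10 gives G.
From G, R8 gives X.
X and G hold, so A follows (R4).
From H, A, and E, R2 gives L.
No rule produces S, and it is not given. No rule produces U, and it is not given. J would need G and R (R3), but R is never established.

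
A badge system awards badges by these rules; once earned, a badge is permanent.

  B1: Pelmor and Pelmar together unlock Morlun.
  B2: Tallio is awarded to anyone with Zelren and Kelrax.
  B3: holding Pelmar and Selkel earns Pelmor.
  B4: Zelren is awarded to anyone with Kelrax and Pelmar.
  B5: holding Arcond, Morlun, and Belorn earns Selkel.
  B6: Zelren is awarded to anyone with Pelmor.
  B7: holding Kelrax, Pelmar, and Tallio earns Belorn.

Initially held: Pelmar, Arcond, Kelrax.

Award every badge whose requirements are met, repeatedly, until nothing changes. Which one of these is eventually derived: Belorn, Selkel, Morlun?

With Kelrax and Pelmar, Zelren is earned (B4).
With Zelren and Kelrax, Tallio is earned (B2).
With Kelrax, Pelmar, and Tallio, Belorn is earned (B7).
Morlun would need Pelmor and Pelmar (B1), but Pelmor is never earned. Selkel would need Arcond, Morlun, and Belorn (B5), but Morlun is never earned.

Belorn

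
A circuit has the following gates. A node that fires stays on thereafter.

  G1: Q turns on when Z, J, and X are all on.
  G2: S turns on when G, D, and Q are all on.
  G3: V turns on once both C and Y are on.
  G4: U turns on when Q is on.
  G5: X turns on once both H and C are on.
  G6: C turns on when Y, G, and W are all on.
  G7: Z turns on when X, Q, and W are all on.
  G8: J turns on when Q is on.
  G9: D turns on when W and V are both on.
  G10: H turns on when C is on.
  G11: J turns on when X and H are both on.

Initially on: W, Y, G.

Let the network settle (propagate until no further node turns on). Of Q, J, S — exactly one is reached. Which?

J

Y, G, and W are on, so C turns on (G6).
G10: C on → H on.
G5: H and C on → X on.
X and H are on, so J turns on (G11).
Q would need Z, J, and X (G1), but Z never turns on. S would need G, D, and Q (G2), but Q never turns on.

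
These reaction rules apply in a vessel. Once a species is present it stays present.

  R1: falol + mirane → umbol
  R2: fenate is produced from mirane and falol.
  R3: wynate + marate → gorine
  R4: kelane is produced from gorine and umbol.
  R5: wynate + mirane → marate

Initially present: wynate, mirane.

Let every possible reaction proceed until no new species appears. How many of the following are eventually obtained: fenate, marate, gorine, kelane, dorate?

2

wynate and mirane present → marate forms (R5).
wynate and marate present → gorine forms (R3).
fenate would need mirane and falol (R2), but falol never forms.
marate: reached.
gorine: reached.
kelane would need gorine and umbol (R4), but umbol never forms.
No rule produces dorate, and it is not given.
Reached: marate and gorine — 2 of the 5.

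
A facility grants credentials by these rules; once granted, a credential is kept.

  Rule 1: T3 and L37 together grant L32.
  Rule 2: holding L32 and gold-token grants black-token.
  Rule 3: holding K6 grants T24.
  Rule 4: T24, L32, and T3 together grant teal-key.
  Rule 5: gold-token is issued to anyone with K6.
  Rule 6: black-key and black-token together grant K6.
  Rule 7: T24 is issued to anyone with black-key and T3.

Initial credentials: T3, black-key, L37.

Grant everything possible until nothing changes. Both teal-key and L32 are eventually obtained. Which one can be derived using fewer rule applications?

L32

L32: Holding T3 and L37 grants L32 (Rule 1). [1 rule application]
teal-key: Holding black-key and T3 grants T24 (Rule 7). Holding T3 and L37 grants L32 (Rule 1). Holding T24, L32, and T3 grants teal-key (Rule 4). [3 rule applications]
L32 needs fewer.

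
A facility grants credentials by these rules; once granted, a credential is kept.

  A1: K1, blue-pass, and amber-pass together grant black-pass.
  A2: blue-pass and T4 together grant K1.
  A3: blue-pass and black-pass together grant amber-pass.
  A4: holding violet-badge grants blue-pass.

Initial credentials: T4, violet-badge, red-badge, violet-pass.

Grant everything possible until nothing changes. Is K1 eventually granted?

Holding violet-badge grants blue-pass (A4).
Holding blue-pass and T4 grants K1 (A2).

Yes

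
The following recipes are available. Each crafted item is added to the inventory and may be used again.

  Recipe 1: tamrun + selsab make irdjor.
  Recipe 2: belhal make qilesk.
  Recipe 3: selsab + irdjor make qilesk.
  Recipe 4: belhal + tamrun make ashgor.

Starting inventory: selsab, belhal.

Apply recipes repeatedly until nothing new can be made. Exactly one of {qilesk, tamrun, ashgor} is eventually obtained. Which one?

qilesk

belhal → qilesk (Recipe 2).
ashgor would need belhal and tamrun (Recipe 4), but tamrun is never obtained. No rule produces tamrun, and it is not given.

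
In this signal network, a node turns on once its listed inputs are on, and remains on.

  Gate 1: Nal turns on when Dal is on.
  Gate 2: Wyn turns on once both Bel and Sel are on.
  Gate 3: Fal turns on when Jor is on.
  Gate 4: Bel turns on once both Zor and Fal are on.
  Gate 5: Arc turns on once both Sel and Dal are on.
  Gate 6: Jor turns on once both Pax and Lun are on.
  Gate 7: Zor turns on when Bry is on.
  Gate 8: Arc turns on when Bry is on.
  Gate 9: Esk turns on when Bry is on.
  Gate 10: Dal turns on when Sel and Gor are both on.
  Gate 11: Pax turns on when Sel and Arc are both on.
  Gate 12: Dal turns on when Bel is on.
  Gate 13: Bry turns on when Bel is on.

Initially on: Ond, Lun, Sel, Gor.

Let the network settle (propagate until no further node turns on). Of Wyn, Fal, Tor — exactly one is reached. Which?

Sel and Gor are on, so Dal turns on (Gate 10).
Gate 5: Sel and Dal on → Arc on.
Gate 11: Sel and Arc on → Pax on.
Gate 6: Pax and Lun on → Jor on.
Gate 3: Jor on → Fal on.
No rule produces Tor, and it is not given. Wyn would need Bel and Sel (Gate 2), but Bel never turns on.

Fal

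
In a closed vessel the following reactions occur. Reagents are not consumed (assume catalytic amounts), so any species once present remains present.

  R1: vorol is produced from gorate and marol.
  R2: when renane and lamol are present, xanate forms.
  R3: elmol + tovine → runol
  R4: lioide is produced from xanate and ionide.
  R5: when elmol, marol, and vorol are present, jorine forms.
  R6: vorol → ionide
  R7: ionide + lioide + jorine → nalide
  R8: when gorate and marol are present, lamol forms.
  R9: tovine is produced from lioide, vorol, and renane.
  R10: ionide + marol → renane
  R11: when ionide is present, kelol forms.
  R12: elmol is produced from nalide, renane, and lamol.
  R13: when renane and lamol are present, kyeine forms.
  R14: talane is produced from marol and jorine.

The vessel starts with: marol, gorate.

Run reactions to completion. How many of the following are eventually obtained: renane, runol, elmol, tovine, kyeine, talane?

gorate and marol present → lamol forms (R8).
gorate and marol present → vorol forms (R1).
vorol present → ionide forms (R6).
ionide and marol present → renane forms (R10).
renane and lamol present → kyeine forms (R13).
renane and lamol present → xanate forms (R2).
xanate and ionide present → lioide forms (R4).
lioide, vorol, and renane present → tovine forms (R9).
renane: reached.
runol would need elmol and tovine (R3), but elmol never forms.
elmol would need nalide, renane, and lamol (R12), but nalide never forms.
tovine: reached.
kyeine: reached.
talane would need marol and jorine (R14), but jorine never forms.
Reached: renane, tovine, and kyeine — 3 of the 6.

3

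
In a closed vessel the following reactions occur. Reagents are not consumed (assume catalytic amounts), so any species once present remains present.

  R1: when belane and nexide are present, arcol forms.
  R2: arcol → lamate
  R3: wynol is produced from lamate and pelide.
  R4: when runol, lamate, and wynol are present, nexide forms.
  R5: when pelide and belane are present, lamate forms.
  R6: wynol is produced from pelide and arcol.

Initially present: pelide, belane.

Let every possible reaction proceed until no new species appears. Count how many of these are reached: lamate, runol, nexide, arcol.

1

pelide and belane present → lamate forms (R5).
lamate: reached.
No rule produces runol, and it is not given.
nexide would need runol, lamate, and wynol (R4), but runol never forms.
arcol would need belane and nexide (R1), but nexide never forms.
Reached: lamate — 1 of the 4.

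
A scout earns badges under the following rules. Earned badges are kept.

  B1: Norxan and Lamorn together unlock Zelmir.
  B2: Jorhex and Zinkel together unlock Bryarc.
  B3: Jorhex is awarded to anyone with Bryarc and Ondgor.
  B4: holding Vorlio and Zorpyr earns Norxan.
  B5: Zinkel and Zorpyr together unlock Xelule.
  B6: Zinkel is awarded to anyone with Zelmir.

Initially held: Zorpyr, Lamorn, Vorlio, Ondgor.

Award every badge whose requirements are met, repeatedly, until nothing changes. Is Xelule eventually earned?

With Vorlio and Zorpyr, Norxan is earned (B4).
With Norxan and Lamorn, Zelmir is earned (B1).
With Zelmir, Zinkel is earned (B6).
With Zinkel and Zorpyr, Xelule is earned (B5).

Yes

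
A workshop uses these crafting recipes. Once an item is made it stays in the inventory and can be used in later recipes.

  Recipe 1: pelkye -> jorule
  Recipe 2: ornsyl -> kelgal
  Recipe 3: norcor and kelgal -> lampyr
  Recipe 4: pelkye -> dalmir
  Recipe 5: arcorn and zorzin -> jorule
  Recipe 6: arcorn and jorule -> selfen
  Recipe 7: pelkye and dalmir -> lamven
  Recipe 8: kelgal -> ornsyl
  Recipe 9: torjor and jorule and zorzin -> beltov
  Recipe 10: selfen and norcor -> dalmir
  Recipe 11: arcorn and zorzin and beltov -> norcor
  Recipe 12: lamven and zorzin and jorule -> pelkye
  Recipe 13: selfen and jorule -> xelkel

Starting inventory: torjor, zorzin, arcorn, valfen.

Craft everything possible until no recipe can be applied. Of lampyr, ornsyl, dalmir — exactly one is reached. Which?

dalmir

Using Recipe 5, arcorn and zorzin make jorule.
Using Recipe 9, torjor, jorule, and zorzin make beltov.
arcorn and jorule -> selfen (Recipe 6).
arcorn and zorzin and beltov -> norcor (Recipe 11).
Using Recipe 10, selfen and norcor make dalmir.
lampyr would need norcor and kelgal (Recipe 3), but kelgal is never obtained. ornsyl would need kelgal (Recipe 8), but kelgal is never obtained.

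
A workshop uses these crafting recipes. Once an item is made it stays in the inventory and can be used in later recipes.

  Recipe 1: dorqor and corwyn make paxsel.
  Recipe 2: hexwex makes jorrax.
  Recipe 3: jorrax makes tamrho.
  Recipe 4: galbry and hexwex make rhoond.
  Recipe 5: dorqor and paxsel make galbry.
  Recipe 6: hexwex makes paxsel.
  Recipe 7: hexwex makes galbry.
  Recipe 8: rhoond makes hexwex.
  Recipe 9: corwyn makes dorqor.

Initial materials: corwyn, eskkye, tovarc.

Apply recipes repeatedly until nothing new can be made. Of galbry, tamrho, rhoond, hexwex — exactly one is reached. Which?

galbry

corwyn → dorqor (Recipe 9).
Using Recipe 1, dorqor and corwyn make paxsel.
dorqor and paxsel → galbry (Recipe 5).
tamrho would need jorrax (Recipe 3), but jorrax is never obtained. rhoond would need galbry and hexwex (Recipe 4), but hexwex is never obtained. hexwex would need rhoond (Recipe 8), but rhoond is never obtained.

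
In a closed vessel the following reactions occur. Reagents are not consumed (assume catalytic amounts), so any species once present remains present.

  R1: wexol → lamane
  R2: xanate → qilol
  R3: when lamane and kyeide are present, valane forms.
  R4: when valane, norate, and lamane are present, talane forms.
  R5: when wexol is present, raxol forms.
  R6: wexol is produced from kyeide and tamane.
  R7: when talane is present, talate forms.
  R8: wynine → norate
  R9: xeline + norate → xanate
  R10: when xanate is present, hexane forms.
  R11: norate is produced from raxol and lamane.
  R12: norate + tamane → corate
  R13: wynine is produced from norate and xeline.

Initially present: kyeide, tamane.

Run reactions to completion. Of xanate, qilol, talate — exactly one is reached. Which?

kyeide and tamane present → wexol forms (R6).
wexol present → raxol forms (R5).
wexol present → lamane forms (R1).
lamane and kyeide present → valane forms (R3).
raxol and lamane present → norate forms (R11).
valane, norate, and lamane present → talane forms (R4).
talane present → talate forms (R7).
qilol would need xanate (R2), but xanate never forms. xanate would need xeline and norate (R9), but xeline never forms.

talate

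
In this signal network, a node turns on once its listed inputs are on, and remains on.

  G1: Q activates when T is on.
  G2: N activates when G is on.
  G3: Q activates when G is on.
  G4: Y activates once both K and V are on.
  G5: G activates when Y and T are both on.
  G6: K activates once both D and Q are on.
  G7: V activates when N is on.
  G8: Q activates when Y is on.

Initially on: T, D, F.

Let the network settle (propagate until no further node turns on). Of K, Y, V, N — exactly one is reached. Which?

G1: T on → Q on.
D and Q are on, so K activates (G6).
N would need G (G2), but G never turns on. V would need N (G7), but N never turns on. Y would need K and V (G4), but V never turns on.

K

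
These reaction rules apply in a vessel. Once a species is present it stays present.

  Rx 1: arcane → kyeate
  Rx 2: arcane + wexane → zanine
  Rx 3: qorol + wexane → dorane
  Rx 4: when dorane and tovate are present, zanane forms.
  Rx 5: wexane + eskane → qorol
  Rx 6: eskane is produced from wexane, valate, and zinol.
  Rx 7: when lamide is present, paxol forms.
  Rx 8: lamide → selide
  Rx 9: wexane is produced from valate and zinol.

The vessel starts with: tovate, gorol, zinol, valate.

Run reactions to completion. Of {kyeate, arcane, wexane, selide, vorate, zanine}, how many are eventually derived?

valate and zinol present → wexane forms (Rx 9).
kyeate would need arcane (Rx 1), but arcane never forms.
No rule produces arcane, and it is not given.
wexane: reached.
selide would need lamide (Rx 8), but lamide never forms.
No rule produces vorate, and it is not given.
zanine would need arcane and wexane (Rx 2), but arcane never forms.
Reached: wexane — 1 of the 6.

1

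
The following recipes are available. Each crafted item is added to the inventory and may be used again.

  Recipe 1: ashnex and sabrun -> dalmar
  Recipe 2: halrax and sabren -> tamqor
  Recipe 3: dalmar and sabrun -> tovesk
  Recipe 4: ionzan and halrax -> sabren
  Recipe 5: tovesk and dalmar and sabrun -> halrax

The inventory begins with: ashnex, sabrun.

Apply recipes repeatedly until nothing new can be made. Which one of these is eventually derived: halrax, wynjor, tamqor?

ashnex and sabrun -> dalmar (Recipe 1).
Using Recipe 3, dalmar and sabrun make tovesk.
Using Recipe 5, tovesk, dalmar, and sabrun make halrax.
No rule produces wynjor, and it is not given. tamqor would need halrax and sabren (Recipe 2), but sabren is never obtained.

halrax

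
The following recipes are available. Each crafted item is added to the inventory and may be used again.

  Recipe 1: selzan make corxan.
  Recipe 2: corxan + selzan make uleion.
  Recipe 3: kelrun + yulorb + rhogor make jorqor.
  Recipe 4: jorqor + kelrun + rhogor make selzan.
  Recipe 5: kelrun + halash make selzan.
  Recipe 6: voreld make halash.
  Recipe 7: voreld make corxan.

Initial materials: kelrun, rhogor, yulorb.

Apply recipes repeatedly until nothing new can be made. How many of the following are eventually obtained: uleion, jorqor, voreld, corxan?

kelrun + yulorb + rhogor → jorqor (Recipe 3).
jorqor + kelrun + rhogor → selzan (Recipe 4).
Using Recipe 1, selzan makes corxan.
corxan + selzan → uleion (Recipe 2).
uleion: reached.
jorqor: reached.
No rule produces voreld, and it is not given.
corxan: reached.
Reached: uleion, jorqor, and corxan — 3 of the 4.

3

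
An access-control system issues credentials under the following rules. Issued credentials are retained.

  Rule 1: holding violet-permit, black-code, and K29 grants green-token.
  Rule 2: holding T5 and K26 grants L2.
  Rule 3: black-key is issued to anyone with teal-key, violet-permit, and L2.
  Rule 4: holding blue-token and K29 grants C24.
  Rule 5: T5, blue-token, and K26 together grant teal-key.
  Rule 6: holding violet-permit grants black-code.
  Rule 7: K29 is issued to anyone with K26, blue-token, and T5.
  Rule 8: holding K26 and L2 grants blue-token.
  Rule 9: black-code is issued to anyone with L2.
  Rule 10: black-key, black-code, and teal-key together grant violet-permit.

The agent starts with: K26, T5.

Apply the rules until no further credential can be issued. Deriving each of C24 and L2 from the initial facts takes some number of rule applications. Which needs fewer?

L2

L2: Holding T5 and K26 grants L2 (Rule 2). [1 rule application]
C24: Holding T5 and K26 grants L2 (Rule 2). Holding K26 and L2 grants blue-token (Rule 8). Holding K26, blue-token, and T5 grants K29 (Rule 7). Holding blue-token and K29 grants C24 (Rule 4). [4 rule applications]
L2 needs fewer.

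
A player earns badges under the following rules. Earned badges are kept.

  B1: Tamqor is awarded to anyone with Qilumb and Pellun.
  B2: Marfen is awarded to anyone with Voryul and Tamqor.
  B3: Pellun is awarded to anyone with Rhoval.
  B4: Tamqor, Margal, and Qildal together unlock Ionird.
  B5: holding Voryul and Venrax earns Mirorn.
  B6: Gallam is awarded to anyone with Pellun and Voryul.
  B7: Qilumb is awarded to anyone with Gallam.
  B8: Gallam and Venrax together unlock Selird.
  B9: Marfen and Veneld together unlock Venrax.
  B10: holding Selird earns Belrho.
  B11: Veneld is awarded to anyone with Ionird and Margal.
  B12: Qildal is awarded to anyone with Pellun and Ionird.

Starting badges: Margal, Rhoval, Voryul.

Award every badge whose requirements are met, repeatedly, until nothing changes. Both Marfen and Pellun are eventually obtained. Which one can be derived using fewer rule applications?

Pellun

Pellun: With Rhoval, Pellun is earned (B3). [1 rule application]
Marfen: With Rhoval, Pellun is earned (B3). With Pellun and Voryul, Gallam is earned (B6). With Gallam, Qilumb is earned (B7). With Qilumb and Pellun, Tamqor is earned (B1). With Voryul and Tamqor, Marfen is earned (B2). [5 rule applications]
Pellun needs fewer.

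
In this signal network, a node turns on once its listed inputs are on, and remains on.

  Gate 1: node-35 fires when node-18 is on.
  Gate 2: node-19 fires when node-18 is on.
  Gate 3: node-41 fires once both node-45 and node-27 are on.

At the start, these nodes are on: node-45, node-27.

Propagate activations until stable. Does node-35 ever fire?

No

node-35 would need node-18 (Gate 1), but node-18 never turns on.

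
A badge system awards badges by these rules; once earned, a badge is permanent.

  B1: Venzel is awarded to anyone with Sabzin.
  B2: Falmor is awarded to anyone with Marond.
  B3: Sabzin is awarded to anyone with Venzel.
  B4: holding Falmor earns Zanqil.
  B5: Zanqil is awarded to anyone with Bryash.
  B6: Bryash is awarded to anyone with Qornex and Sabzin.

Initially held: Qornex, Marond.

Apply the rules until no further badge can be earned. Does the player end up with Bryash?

No

Bryash would need Qornex and Sabzin (B6), but Sabzin is never earned.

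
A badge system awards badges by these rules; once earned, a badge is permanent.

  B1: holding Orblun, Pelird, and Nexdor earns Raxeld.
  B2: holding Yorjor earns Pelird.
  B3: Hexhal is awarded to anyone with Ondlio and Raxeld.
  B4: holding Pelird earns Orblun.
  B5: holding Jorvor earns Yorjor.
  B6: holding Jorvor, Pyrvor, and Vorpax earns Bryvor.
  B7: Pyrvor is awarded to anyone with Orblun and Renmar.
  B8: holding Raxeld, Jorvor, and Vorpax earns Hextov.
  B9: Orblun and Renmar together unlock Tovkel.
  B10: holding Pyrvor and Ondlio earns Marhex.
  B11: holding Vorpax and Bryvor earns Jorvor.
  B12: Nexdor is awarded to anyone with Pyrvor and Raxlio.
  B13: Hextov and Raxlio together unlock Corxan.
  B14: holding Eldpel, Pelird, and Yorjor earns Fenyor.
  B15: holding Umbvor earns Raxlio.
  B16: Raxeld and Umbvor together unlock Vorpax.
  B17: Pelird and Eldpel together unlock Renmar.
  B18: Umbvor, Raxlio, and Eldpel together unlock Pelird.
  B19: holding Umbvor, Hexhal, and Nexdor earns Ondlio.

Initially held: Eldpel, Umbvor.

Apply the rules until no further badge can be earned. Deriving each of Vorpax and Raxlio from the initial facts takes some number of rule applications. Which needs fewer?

Raxlio

Raxlio: With Umbvor, Raxlio is earned (B15). [1 rule application]
Vorpax: With Umbvor, Raxlio is earned (B15). With Umbvor, Raxlio, and Eldpel, Pelird is earned (B18). With Pelird and Eldpel, Renmar is earned (B17). With Pelird, Orblun is earned (B4). With Orblun and Renmar, Pyrvor is earned (B7). With Pyrvor and Raxlio, Nexdor is earned (B12). With Orblun, Pelird, and Nexdor, Raxeld is earned (B1). With Raxeld and Umbvor, Vorpax is earned (B16). [8 rule applications]
Raxlio needs fewer.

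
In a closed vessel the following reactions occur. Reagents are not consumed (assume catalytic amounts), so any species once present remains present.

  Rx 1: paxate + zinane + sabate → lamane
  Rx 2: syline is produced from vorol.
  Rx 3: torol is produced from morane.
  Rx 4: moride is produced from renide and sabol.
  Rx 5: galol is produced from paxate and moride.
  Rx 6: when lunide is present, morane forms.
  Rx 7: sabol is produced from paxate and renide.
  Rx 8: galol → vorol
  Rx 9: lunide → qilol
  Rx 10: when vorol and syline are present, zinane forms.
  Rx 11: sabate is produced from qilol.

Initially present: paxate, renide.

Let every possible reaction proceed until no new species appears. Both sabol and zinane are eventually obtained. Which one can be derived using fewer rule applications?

sabol

sabol: paxate and renide present → sabol forms (Rx 7). [1 rule application]
zinane: paxate and renide present → sabol forms (Rx 7). renide and sabol present → moride forms (Rx 4). paxate and moride present → galol forms (Rx 5). galol present → vorol forms (Rx 8). vorol present → syline forms (Rx 2). vorol and syline present → zinane forms (Rx 10). [6 rule applications]
sabol needs fewer.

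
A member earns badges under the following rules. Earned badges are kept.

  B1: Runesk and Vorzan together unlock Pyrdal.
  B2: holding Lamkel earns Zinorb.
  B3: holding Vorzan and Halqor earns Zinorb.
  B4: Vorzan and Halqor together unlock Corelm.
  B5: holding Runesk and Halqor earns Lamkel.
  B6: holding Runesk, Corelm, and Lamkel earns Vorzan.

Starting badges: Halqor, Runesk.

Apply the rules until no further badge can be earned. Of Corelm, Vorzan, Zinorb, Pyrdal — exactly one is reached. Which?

With Runesk and Halqor, Lamkel is earned (B5).
With Lamkel, Zinorb is earned (B2).
Corelm would need Vorzan and Halqor (B4), but Vorzan is never earned. Pyrdal would need Runesk and Vorzan (B1), but Vorzan is never earned. Vorzan would need Runesk, Corelm, and Lamkel (B6), but Corelm is never earned.

Zinorb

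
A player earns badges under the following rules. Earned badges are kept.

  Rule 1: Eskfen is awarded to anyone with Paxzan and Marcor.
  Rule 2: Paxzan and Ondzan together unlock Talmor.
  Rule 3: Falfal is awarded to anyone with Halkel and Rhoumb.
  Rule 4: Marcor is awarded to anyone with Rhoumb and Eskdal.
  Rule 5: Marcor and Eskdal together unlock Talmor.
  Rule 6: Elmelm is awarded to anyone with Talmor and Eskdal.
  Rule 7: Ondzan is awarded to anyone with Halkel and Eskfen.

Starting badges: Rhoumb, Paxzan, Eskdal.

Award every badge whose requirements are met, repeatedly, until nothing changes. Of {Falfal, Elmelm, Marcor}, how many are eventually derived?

With Rhoumb and Eskdal, Marcor is earned (Rule 4).
With Marcor and Eskdal, Talmor is earned (Rule 5).
With Talmor and Eskdal, Elmelm is earned (Rule 6).
Falfal would need Halkel and Rhoumb (Rule 3), but Halkel is never earned.
Elmelm: reached.
Marcor: reached.
Reached: Elmelm and Marcor — 2 of the 3.

2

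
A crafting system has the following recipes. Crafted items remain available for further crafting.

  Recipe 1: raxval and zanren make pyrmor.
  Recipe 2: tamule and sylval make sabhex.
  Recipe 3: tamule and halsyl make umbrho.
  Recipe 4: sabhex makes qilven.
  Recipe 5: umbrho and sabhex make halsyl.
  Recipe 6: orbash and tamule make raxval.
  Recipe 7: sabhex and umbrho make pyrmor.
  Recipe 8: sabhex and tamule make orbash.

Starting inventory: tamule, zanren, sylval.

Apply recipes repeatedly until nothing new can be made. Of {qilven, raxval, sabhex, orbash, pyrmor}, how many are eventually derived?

Using Recipe 2, tamule and sylval make sabhex.
sabhex and tamule → orbash (Recipe 8).
sabhex → qilven (Recipe 4).
orbash and tamule → raxval (Recipe 6).
Using Recipe 1, raxval and zanren make pyrmor.
qilven: reached.
raxval: reached.
sabhex: reached.
orbash: reached.
pyrmor: reached.
All 5 are reached.

5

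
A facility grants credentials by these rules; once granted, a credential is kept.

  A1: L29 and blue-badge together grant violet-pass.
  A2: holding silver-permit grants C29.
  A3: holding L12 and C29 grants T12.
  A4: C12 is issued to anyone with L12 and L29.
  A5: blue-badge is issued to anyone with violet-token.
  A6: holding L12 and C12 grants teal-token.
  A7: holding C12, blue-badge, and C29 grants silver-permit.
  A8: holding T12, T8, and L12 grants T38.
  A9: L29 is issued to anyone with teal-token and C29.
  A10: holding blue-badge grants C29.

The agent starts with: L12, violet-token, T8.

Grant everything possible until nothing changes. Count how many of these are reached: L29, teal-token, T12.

1

Holding violet-token grants blue-badge (A5).
Holding blue-badge grants C29 (A10).
Holding L12 and C29 grants T12 (A3).
L29 would need teal-token and C29 (A9), but teal-token is never granted.
teal-token would need L12 and C12 (A6), but C12 is never granted.
T12: reached.
Reached: T12 — 1 of the 3.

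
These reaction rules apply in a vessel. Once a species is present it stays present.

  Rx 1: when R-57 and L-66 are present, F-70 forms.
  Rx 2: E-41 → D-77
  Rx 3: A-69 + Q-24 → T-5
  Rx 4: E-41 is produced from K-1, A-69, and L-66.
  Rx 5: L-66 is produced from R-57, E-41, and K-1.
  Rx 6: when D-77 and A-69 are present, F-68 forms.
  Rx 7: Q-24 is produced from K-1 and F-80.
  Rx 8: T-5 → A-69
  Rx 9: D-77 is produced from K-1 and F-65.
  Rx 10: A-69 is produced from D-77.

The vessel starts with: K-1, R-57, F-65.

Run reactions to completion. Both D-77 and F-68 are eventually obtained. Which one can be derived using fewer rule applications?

D-77: K-1 and F-65 present → D-77 forms (Rx 9). [1 rule application]
F-68: K-1 and F-65 present → D-77 forms (Rx 9). D-77 present → A-69 forms (Rx 10). D-77 and A-69 present → F-68 forms (Rx 6). [3 rule applications]
D-77 needs fewer.

D-77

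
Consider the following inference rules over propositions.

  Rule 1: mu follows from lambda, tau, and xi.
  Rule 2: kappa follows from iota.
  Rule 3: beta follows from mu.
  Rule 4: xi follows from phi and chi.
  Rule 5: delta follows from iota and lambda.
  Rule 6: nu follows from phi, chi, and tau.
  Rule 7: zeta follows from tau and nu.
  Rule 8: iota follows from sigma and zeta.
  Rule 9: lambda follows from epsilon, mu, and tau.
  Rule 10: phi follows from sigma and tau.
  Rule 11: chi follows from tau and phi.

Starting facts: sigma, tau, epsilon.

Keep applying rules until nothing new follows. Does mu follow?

No

mu would need lambda, tau, and xi (Rule 1), but lambda is never established.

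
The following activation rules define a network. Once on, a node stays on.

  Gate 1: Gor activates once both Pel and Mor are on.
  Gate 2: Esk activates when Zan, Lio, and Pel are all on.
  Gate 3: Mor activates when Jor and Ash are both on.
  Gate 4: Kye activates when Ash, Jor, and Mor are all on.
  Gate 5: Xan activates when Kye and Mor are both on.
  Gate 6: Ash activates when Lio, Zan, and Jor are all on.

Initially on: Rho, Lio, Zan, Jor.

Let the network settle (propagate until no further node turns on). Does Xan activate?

Lio, Zan, and Jor are on, so Ash activates (Gate 6).
Gate 3: Jor and Ash on → Mor on.
Gate 4: Ash, Jor, and Mor on → Kye on.
Gate 5: Kye and Mor on → Xan on.

Yes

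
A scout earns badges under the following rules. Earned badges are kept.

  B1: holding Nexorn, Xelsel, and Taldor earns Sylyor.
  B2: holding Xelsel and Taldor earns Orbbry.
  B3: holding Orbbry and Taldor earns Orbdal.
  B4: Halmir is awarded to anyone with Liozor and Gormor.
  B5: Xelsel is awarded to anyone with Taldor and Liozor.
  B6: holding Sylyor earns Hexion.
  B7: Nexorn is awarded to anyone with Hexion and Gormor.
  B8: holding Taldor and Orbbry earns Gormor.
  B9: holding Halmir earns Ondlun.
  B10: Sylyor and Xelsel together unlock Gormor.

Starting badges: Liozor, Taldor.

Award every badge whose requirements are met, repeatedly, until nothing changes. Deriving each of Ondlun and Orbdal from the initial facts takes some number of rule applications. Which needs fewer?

Orbdal

Orbdal: With Taldor and Liozor, Xelsel is earned (B5). With Xelsel and Taldor, Orbbry is earned (B2). With Orbbry and Taldor, Orbdal is earned (B3). [3 rule applications]
Ondlun: With Taldor and Liozor, Xelsel is earned (B5). With Xelsel and Taldor, Orbbry is earned (B2). With Taldor and Orbbry, Gormor is earned (B8). With Liozor and Gormor, Halmir is earned (B4). With Halmir, Ondlun is earned (B9). [5 rule applications]
Orbdal needs fewer.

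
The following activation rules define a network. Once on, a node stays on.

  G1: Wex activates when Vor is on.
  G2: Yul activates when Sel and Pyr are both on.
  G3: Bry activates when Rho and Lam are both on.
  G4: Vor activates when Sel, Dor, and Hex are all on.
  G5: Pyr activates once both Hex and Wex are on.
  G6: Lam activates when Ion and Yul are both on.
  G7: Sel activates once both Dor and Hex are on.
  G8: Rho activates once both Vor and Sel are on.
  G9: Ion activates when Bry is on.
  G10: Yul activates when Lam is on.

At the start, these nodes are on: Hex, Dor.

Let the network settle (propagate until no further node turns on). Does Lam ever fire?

Lam would need Ion and Yul (G6), but Ion never turns on.

No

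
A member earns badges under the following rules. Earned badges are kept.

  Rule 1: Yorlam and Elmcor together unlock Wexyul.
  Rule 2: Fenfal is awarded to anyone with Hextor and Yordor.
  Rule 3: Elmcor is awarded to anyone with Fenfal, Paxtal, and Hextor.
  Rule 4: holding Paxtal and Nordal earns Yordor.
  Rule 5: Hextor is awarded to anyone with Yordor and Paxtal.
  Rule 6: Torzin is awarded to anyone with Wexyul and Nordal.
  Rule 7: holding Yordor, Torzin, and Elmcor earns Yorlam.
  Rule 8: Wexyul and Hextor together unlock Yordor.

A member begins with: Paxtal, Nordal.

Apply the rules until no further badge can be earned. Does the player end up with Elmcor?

Yes

With Paxtal and Nordal, Yordor is earned (Rule 4).
With Yordor and Paxtal, Hextor is earned (Rule 5).
With Hextor and Yordor, Fenfal is earned (Rule 2).
With Fenfal, Paxtal, and Hextor, Elmcor is earned (Rule 3).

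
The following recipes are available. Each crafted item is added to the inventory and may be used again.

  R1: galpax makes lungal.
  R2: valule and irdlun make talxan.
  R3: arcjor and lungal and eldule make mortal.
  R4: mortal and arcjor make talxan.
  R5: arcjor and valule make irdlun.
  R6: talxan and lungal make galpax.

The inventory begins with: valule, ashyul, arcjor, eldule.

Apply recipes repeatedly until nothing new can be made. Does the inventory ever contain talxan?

Using R5, arcjor and valule make irdlun.
Using R2, valule and irdlun make talxan.

Yes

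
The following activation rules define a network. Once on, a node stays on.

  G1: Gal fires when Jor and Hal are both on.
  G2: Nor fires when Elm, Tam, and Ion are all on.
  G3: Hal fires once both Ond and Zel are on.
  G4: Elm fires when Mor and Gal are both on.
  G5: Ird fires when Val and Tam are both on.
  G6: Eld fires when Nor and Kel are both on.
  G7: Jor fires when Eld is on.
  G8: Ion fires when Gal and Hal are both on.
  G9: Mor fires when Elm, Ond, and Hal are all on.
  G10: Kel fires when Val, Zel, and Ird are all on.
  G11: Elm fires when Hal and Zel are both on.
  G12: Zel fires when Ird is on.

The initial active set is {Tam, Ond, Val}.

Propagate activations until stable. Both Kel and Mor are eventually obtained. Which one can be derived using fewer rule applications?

Kel: Val and Tam are on, so Ird fires (G5). Ird is on, so Zel fires (G12). G10: Val, Zel, and Ird on → Kel on. [3 rule applications]
Mor: G5: Val and Tam on → Ird on. G12: Ird on → Zel on. G3: Ond and Zel on → Hal on. G11: Hal and Zel on → Elm on. G9: Elm, Ond, and Hal on → Mor on. [5 rule applications]
Kel needs fewer.

Kel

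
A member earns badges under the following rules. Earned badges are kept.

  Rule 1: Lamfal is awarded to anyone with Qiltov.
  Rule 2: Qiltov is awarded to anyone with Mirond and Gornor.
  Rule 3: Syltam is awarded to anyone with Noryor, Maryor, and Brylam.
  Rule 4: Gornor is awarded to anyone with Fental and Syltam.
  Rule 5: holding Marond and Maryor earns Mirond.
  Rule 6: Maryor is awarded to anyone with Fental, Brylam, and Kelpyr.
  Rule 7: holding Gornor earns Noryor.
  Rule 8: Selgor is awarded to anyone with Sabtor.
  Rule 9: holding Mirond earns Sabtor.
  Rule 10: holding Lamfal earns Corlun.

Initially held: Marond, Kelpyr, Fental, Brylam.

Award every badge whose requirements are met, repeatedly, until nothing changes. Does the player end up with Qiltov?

No

Qiltov would need Mirond and Gornor (Rule 2), but Gornor is never earned.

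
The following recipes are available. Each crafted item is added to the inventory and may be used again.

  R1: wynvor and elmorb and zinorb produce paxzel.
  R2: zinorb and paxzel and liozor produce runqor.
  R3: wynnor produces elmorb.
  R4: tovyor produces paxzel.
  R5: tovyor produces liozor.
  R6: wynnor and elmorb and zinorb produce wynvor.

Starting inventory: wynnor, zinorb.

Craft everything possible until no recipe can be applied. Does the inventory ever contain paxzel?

Using R3, wynnor makes elmorb.
Using R6, wynnor, elmorb, and zinorb make wynvor.
Using R1, wynvor, elmorb, and zinorb make paxzel.

Yes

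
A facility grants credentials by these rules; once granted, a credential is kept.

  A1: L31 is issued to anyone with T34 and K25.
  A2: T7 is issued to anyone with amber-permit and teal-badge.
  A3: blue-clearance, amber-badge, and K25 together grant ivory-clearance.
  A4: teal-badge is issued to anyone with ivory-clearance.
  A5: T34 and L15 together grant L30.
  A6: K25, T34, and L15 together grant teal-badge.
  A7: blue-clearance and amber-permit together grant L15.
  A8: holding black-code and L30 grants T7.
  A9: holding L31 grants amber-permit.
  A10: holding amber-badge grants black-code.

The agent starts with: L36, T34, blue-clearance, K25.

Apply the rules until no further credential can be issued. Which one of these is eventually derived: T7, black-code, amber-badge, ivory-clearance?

Holding T34 and K25 grants L31 (A1).
Holding L31 grants amber-permit (A9).
Holding blue-clearance and amber-permit grants L15 (A7).
Holding K25, T34, and L15 grants teal-badge (A6).
Holding amber-permit and teal-badge grants T7 (A2).
black-code would need amber-badge (A10), but amber-badge is never granted. No rule produces amber-badge, and it is not given. ivory-clearance would need blue-clearance, amber-badge, and K25 (A3), but amber-badge is never granted.

T7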